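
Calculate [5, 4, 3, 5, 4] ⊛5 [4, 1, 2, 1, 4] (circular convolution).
Use y[k] = Σ_j u[j]·v[(k-j) mod 5]. y[0] = 5×4 + 4×4 + 3×1 + 5×2 + 4×1 = 53; y[1] = 5×1 + 4×4 + 3×4 + 5×1 + 4×2 = 46; y[2] = 5×2 + 4×1 + 3×4 + 5×4 + 4×1 = 50; y[3] = 5×1 + 4×2 + 3×1 + 5×4 + 4×4 = 52; y[4] = 5×4 + 4×1 + 3×2 + 5×1 + 4×4 = 51. Result: [53, 46, 50, 52, 51]

[53, 46, 50, 52, 51]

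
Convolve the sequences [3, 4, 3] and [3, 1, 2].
y[0] = 3×3 = 9; y[1] = 3×1 + 4×3 = 15; y[2] = 3×2 + 4×1 + 3×3 = 19; y[3] = 4×2 + 3×1 = 11; y[4] = 3×2 = 6

[9, 15, 19, 11, 6]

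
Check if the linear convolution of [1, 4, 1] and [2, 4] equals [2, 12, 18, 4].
Recompute linear convolution of [1, 4, 1] and [2, 4]: y[0] = 1×2 = 2; y[1] = 1×4 + 4×2 = 12; y[2] = 4×4 + 1×2 = 18; y[3] = 1×4 = 4 → [2, 12, 18, 4]. Given [2, 12, 18, 4] matches, so answer: Yes

Yes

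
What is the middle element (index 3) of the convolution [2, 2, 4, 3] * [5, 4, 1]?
Use y[k] = Σ_i a[i]·b[k-i] at k=3. y[3] = 2×1 + 4×4 + 3×5 = 33

33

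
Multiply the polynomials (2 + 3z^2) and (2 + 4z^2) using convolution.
Ascending coefficients: a = [2, 0, 3], b = [2, 0, 4]. c[0] = 2×2 = 4; c[1] = 2×0 + 0×2 = 0; c[2] = 2×4 + 0×0 + 3×2 = 14; c[3] = 0×4 + 3×0 = 0; c[4] = 3×4 = 12. Result coefficients: [4, 0, 14, 0, 12] → 4 + 14z^2 + 12z^4

4 + 14z^2 + 12z^4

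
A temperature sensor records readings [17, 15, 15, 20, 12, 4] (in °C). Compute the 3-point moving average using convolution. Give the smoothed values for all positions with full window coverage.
3-point moving average kernel = [1, 1, 1]. Apply in 'valid' mode (full window coverage): avg[0] = (17 + 15 + 15) / 3 = 15.67; avg[1] = (15 + 15 + 20) / 3 = 16.67; avg[2] = (15 + 20 + 12) / 3 = 15.67; avg[3] = (20 + 12 + 4) / 3 = 12.0. Smoothed values: [15.67, 16.67, 15.67, 12.0]

[15.67, 16.67, 15.67, 12.0]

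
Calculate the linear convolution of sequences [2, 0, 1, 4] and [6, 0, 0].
y[0] = 2×6 = 12; y[1] = 2×0 + 0×6 = 0; y[2] = 2×0 + 0×0 + 1×6 = 6; y[3] = 0×0 + 1×0 + 4×6 = 24; y[4] = 1×0 + 4×0 = 0; y[5] = 4×0 = 0

[12, 0, 6, 24, 0, 0]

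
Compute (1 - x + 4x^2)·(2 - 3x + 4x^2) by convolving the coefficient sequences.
Ascending coefficients: a = [1, -1, 4], b = [2, -3, 4]. c[0] = 1×2 = 2; c[1] = 1×-3 + -1×2 = -5; c[2] = 1×4 + -1×-3 + 4×2 = 15; c[3] = -1×4 + 4×-3 = -16; c[4] = 4×4 = 16. Result coefficients: [2, -5, 15, -16, 16] → 2 - 5x + 15x^2 - 16x^3 + 16x^4

2 - 5x + 15x^2 - 16x^3 + 16x^4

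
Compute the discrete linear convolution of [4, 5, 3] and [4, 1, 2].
y[0] = 4×4 = 16; y[1] = 4×1 + 5×4 = 24; y[2] = 4×2 + 5×1 + 3×4 = 25; y[3] = 5×2 + 3×1 = 13; y[4] = 3×2 = 6

[16, 24, 25, 13, 6]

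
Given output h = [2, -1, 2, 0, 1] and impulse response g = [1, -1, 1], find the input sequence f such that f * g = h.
Deconvolve h=[2, -1, 2, 0, 1] by g=[1, -1, 1]. Since g[0]=1, solve forward: f[0] = h[0] / 1 = 2; f[1] = (h[1] - 2×-1) / 1 = 1; f[2] = (h[2] - 1×-1 - 2×1) / 1 = 1. So f = [2, 1, 1]. Check by forward convolution: h[0] = 2×1 = 2; h[1] = 2×-1 + 1×1 = -1; h[2] = 2×1 + 1×-1 + 1×1 = 2; h[3] = 1×1 + 1×-1 = 0; h[4] = 1×1 = 1

[2, 1, 1]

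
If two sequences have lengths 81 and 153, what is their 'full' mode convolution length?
Linear/full convolution length: m + n - 1 = 81 + 153 - 1 = 233

233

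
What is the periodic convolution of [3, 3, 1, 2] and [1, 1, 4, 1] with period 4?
Use y[k] = Σ_j s[j]·t[(k-j) mod 4]. y[0] = 3×1 + 3×1 + 1×4 + 2×1 = 12; y[1] = 3×1 + 3×1 + 1×1 + 2×4 = 15; y[2] = 3×4 + 3×1 + 1×1 + 2×1 = 18; y[3] = 3×1 + 3×4 + 1×1 + 2×1 = 18. Result: [12, 15, 18, 18]

[12, 15, 18, 18]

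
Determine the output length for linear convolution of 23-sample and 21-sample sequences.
Linear/full convolution length: m + n - 1 = 23 + 21 - 1 = 43

43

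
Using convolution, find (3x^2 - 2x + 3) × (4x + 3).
Ascending coefficients: a = [3, -2, 3], b = [3, 4]. c[0] = 3×3 = 9; c[1] = 3×4 + -2×3 = 6; c[2] = -2×4 + 3×3 = 1; c[3] = 3×4 = 12. Result coefficients: [9, 6, 1, 12] → 12x^3 + x^2 + 6x + 9

12x^3 + x^2 + 6x + 9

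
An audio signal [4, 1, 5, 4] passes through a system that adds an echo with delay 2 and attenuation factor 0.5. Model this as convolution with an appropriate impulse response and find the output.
Direct-path + delayed-attenuated-path model → impulse response h = [1, 0, 0.5] (1 at lag 0, 0.5 at lag 2). Output y[n] = x[n] + 0.5·x[n - 2] (with x[n] = 0 outside 0..3): y[0] = 4 + 0.5×0 = 4; y[1] = 1 + 0.5×0 = 1; y[2] = 5 + 0.5×4 = 7.0; y[3] = 4 + 0.5×1 = 4.5; y[4] = 0 + 0.5×5 = 2.5; y[5] = 0 + 0.5×4 = 2.0. So y = [4, 1, 7.0, 4.5, 2.5, 2.0]

[4, 1, 7.0, 4.5, 2.5, 2.0]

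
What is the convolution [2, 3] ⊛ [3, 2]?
y[0] = 2×3 = 6; y[1] = 2×2 + 3×3 = 13; y[2] = 3×2 = 6

[6, 13, 6]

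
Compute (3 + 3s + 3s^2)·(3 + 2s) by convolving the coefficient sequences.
Ascending coefficients: a = [3, 3, 3], b = [3, 2]. c[0] = 3×3 = 9; c[1] = 3×2 + 3×3 = 15; c[2] = 3×2 + 3×3 = 15; c[3] = 3×2 = 6. Result coefficients: [9, 15, 15, 6] → 9 + 15s + 15s^2 + 6s^3

9 + 15s + 15s^2 + 6s^3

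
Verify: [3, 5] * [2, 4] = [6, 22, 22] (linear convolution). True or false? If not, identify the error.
Recompute linear convolution of [3, 5] and [2, 4]: y[0] = 3×2 = 6; y[1] = 3×4 + 5×2 = 22; y[2] = 5×4 = 20 → [6, 22, 20]. Compare to given [6, 22, 22]: they differ at index 2: given 22, correct 20, so answer: No

No. Error at index 2: given 22, correct 20.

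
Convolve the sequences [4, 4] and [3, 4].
y[0] = 4×3 = 12; y[1] = 4×4 + 4×3 = 28; y[2] = 4×4 = 16

[12, 28, 16]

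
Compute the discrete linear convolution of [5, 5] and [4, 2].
y[0] = 5×4 = 20; y[1] = 5×2 + 5×4 = 30; y[2] = 5×2 = 10

[20, 30, 10]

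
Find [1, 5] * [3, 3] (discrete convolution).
y[0] = 1×3 = 3; y[1] = 1×3 + 5×3 = 18; y[2] = 5×3 = 15

[3, 18, 15]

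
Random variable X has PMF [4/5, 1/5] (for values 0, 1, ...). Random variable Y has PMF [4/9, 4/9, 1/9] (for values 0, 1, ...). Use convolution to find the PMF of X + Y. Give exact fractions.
P(X+Y=k) = Σ_i P(X=i)·P(Y=k-i) — a convolution of [4/5, 1/5] and [4/9, 4/9, 1/9]. P(X+Y=0) = (4/5)×(4/9) = 16/45; P(X+Y=1) = (4/5)×(4/9) + (1/5)×(4/9) = 16/45 + 4/45 = 4/9; P(X+Y=2) = (4/5)×(1/9) + (1/5)×(4/9) = 4/45 + 4/45 = 8/45; P(X+Y=3) = (1/5)×(1/9) = 1/45. PMF: [16/45, 4/9, 8/45, 1/45] (sums to 1 ✓)

[16/45, 4/9, 8/45, 1/45]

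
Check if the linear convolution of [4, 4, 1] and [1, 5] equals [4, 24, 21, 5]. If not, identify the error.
Recompute linear convolution of [4, 4, 1] and [1, 5]: y[0] = 4×1 = 4; y[1] = 4×5 + 4×1 = 24; y[2] = 4×5 + 1×1 = 21; y[3] = 1×5 = 5 → [4, 24, 21, 5]. Given [4, 24, 21, 5] matches, so answer: Yes

Yes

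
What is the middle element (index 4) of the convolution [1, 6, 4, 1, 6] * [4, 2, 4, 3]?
Use y[k] = Σ_i a[i]·b[k-i] at k=4. y[4] = 6×3 + 4×4 + 1×2 + 6×4 = 60

60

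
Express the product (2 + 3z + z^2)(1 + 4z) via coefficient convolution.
Ascending coefficients: a = [2, 3, 1], b = [1, 4]. c[0] = 2×1 = 2; c[1] = 2×4 + 3×1 = 11; c[2] = 3×4 + 1×1 = 13; c[3] = 1×4 = 4. Result coefficients: [2, 11, 13, 4] → 2 + 11z + 13z^2 + 4z^3

2 + 11z + 13z^2 + 4z^3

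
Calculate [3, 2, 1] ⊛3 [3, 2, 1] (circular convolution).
Use y[k] = Σ_j u[j]·v[(k-j) mod 3]. y[0] = 3×3 + 2×1 + 1×2 = 13; y[1] = 3×2 + 2×3 + 1×1 = 13; y[2] = 3×1 + 2×2 + 1×3 = 10. Result: [13, 13, 10]

[13, 13, 10]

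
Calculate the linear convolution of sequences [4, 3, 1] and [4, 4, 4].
y[0] = 4×4 = 16; y[1] = 4×4 + 3×4 = 28; y[2] = 4×4 + 3×4 + 1×4 = 32; y[3] = 3×4 + 1×4 = 16; y[4] = 1×4 = 4

[16, 28, 32, 16, 4]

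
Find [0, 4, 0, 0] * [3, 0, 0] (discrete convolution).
y[0] = 0×3 = 0; y[1] = 0×0 + 4×3 = 12; y[2] = 0×0 + 4×0 + 0×3 = 0; y[3] = 4×0 + 0×0 + 0×3 = 0; y[4] = 0×0 + 0×0 = 0; y[5] = 0×0 = 0

[0, 12, 0, 0, 0, 0]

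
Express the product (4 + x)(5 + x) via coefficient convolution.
Ascending coefficients: a = [4, 1], b = [5, 1]. c[0] = 4×5 = 20; c[1] = 4×1 + 1×5 = 9; c[2] = 1×1 = 1. Result coefficients: [20, 9, 1] → 20 + 9x + x^2

20 + 9x + x^2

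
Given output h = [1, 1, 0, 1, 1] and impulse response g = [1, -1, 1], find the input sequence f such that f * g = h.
Deconvolve h=[1, 1, 0, 1, 1] by g=[1, -1, 1]. Since g[0]=1, solve forward: f[0] = h[0] / 1 = 1; f[1] = (h[1] - 1×-1) / 1 = 2; f[2] = (h[2] - 2×-1 - 1×1) / 1 = 1. So f = [1, 2, 1]. Check by forward convolution: h[0] = 1×1 = 1; h[1] = 1×-1 + 2×1 = 1; h[2] = 1×1 + 2×-1 + 1×1 = 0; h[3] = 2×1 + 1×-1 = 1; h[4] = 1×1 = 1

[1, 2, 1]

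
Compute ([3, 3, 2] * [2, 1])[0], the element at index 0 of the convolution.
Use y[k] = Σ_i a[i]·b[k-i] at k=0. y[0] = 3×2 = 6

6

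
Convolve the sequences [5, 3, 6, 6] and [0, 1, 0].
y[0] = 5×0 = 0; y[1] = 5×1 + 3×0 = 5; y[2] = 5×0 + 3×1 + 6×0 = 3; y[3] = 3×0 + 6×1 + 6×0 = 6; y[4] = 6×0 + 6×1 = 6; y[5] = 6×0 = 0

[0, 5, 3, 6, 6, 0]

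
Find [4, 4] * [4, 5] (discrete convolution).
y[0] = 4×4 = 16; y[1] = 4×5 + 4×4 = 36; y[2] = 4×5 = 20

[16, 36, 20]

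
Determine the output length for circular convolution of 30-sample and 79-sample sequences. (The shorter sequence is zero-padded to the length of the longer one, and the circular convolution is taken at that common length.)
Circular convolution (zero-padding the shorter input) has length max(m, n) = max(30, 79) = 79

79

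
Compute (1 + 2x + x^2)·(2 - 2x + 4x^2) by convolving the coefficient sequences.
Ascending coefficients: a = [1, 2, 1], b = [2, -2, 4]. c[0] = 1×2 = 2; c[1] = 1×-2 + 2×2 = 2; c[2] = 1×4 + 2×-2 + 1×2 = 2; c[3] = 2×4 + 1×-2 = 6; c[4] = 1×4 = 4. Result coefficients: [2, 2, 2, 6, 4] → 2 + 2x + 2x^2 + 6x^3 + 4x^4

2 + 2x + 2x^2 + 6x^3 + 4x^4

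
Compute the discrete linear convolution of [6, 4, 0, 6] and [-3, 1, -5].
y[0] = 6×-3 = -18; y[1] = 6×1 + 4×-3 = -6; y[2] = 6×-5 + 4×1 + 0×-3 = -26; y[3] = 4×-5 + 0×1 + 6×-3 = -38; y[4] = 0×-5 + 6×1 = 6; y[5] = 6×-5 = -30

[-18, -6, -26, -38, 6, -30]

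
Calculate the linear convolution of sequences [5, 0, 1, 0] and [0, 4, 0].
y[0] = 5×0 = 0; y[1] = 5×4 + 0×0 = 20; y[2] = 5×0 + 0×4 + 1×0 = 0; y[3] = 0×0 + 1×4 + 0×0 = 4; y[4] = 1×0 + 0×4 = 0; y[5] = 0×0 = 0

[0, 20, 0, 4, 0, 0]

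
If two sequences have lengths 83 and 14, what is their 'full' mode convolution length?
Linear/full convolution length: m + n - 1 = 83 + 14 - 1 = 96

96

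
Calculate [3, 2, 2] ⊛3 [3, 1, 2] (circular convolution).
Use y[k] = Σ_j s[j]·t[(k-j) mod 3]. y[0] = 3×3 + 2×2 + 2×1 = 15; y[1] = 3×1 + 2×3 + 2×2 = 13; y[2] = 3×2 + 2×1 + 2×3 = 14. Result: [15, 13, 14]

[15, 13, 14]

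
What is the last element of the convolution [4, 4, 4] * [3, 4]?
Use y[k] = Σ_i a[i]·b[k-i] at k=3. y[3] = 4×4 = 16

16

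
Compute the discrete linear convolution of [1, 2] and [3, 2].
y[0] = 1×3 = 3; y[1] = 1×2 + 2×3 = 8; y[2] = 2×2 = 4

[3, 8, 4]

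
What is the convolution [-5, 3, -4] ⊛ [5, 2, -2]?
y[0] = -5×5 = -25; y[1] = -5×2 + 3×5 = 5; y[2] = -5×-2 + 3×2 + -4×5 = -4; y[3] = 3×-2 + -4×2 = -14; y[4] = -4×-2 = 8

[-25, 5, -4, -14, 8]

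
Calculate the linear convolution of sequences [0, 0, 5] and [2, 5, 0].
y[0] = 0×2 = 0; y[1] = 0×5 + 0×2 = 0; y[2] = 0×0 + 0×5 + 5×2 = 10; y[3] = 0×0 + 5×5 = 25; y[4] = 5×0 = 0

[0, 0, 10, 25, 0]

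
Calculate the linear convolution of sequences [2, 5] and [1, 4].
y[0] = 2×1 = 2; y[1] = 2×4 + 5×1 = 13; y[2] = 5×4 = 20

[2, 13, 20]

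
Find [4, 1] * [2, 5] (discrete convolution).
y[0] = 4×2 = 8; y[1] = 4×5 + 1×2 = 22; y[2] = 1×5 = 5

[8, 22, 5]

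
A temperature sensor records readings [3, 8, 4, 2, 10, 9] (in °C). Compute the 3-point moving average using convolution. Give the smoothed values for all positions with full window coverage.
3-point moving average kernel = [1, 1, 1]. Apply in 'valid' mode (full window coverage): avg[0] = (3 + 8 + 4) / 3 = 5.0; avg[1] = (8 + 4 + 2) / 3 = 4.67; avg[2] = (4 + 2 + 10) / 3 = 5.33; avg[3] = (2 + 10 + 9) / 3 = 7.0. Smoothed values: [5.0, 4.67, 5.33, 7.0]

[5.0, 4.67, 5.33, 7.0]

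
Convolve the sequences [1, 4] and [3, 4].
y[0] = 1×3 = 3; y[1] = 1×4 + 4×3 = 16; y[2] = 4×4 = 16

[3, 16, 16]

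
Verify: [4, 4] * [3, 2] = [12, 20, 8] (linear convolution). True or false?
Recompute linear convolution of [4, 4] and [3, 2]: y[0] = 4×3 = 12; y[1] = 4×2 + 4×3 = 20; y[2] = 4×2 = 8 → [12, 20, 8]. Given [12, 20, 8] matches, so answer: Yes

Yes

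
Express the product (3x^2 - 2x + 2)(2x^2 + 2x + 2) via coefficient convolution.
Ascending coefficients: a = [2, -2, 3], b = [2, 2, 2]. c[0] = 2×2 = 4; c[1] = 2×2 + -2×2 = 0; c[2] = 2×2 + -2×2 + 3×2 = 6; c[3] = -2×2 + 3×2 = 2; c[4] = 3×2 = 6. Result coefficients: [4, 0, 6, 2, 6] → 6x^4 + 2x^3 + 6x^2 + 4

6x^4 + 2x^3 + 6x^2 + 4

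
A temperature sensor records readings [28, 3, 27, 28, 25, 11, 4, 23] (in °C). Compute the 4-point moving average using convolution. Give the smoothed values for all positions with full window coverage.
4-point moving average kernel = [1, 1, 1, 1]. Apply in 'valid' mode (full window coverage): avg[0] = (28 + 3 + 27 + 28) / 4 = 21.5; avg[1] = (3 + 27 + 28 + 25) / 4 = 20.75; avg[2] = (27 + 28 + 25 + 11) / 4 = 22.75; avg[3] = (28 + 25 + 11 + 4) / 4 = 17.0; avg[4] = (25 + 11 + 4 + 23) / 4 = 15.75. Smoothed values: [21.5, 20.75, 22.75, 17.0, 15.75]

[21.5, 20.75, 22.75, 17.0, 15.75]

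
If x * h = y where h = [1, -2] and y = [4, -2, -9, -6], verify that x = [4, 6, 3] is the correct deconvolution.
Forward-compute [4, 6, 3] * [1, -2]: y[0] = 4×1 = 4; y[1] = 4×-2 + 6×1 = -2; y[2] = 6×-2 + 3×1 = -9; y[3] = 3×-2 = -6 → [4, -2, -9, -6]. Matches given y = [4, -2, -9, -6], so verified.

Verified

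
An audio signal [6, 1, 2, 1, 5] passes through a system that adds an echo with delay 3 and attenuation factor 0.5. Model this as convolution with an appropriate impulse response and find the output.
Direct-path + delayed-attenuated-path model → impulse response h = [1, 0, 0, 0.5] (1 at lag 0, 0.5 at lag 3). Output y[n] = x[n] + 0.5·x[n - 3] (with x[n] = 0 outside 0..4): y[0] = 6 + 0.5×0 = 6; y[1] = 1 + 0.5×0 = 1; y[2] = 2 + 0.5×0 = 2; y[3] = 1 + 0.5×6 = 4.0; y[4] = 5 + 0.5×1 = 5.5; y[5] = 0 + 0.5×2 = 1.0; y[6] = 0 + 0.5×1 = 0.5; y[7] = 0 + 0.5×5 = 2.5. So y = [6, 1, 2, 4.0, 5.5, 1.0, 0.5, 2.5]

[6, 1, 2, 4.0, 5.5, 1.0, 0.5, 2.5]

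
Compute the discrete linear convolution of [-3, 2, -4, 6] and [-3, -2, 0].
y[0] = -3×-3 = 9; y[1] = -3×-2 + 2×-3 = 0; y[2] = -3×0 + 2×-2 + -4×-3 = 8; y[3] = 2×0 + -4×-2 + 6×-3 = -10; y[4] = -4×0 + 6×-2 = -12; y[5] = 6×0 = 0

[9, 0, 8, -10, -12, 0]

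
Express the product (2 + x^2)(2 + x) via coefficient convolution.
Ascending coefficients: a = [2, 0, 1], b = [2, 1]. c[0] = 2×2 = 4; c[1] = 2×1 + 0×2 = 2; c[2] = 0×1 + 1×2 = 2; c[3] = 1×1 = 1. Result coefficients: [4, 2, 2, 1] → 4 + 2x + 2x^2 + x^3

4 + 2x + 2x^2 + x^3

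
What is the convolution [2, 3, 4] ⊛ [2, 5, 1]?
y[0] = 2×2 = 4; y[1] = 2×5 + 3×2 = 16; y[2] = 2×1 + 3×5 + 4×2 = 25; y[3] = 3×1 + 4×5 = 23; y[4] = 4×1 = 4

[4, 16, 25, 23, 4]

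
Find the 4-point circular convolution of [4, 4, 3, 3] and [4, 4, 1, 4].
Use y[k] = Σ_j f[j]·g[(k-j) mod 4]. y[0] = 4×4 + 4×4 + 3×1 + 3×4 = 47; y[1] = 4×4 + 4×4 + 3×4 + 3×1 = 47; y[2] = 4×1 + 4×4 + 3×4 + 3×4 = 44; y[3] = 4×4 + 4×1 + 3×4 + 3×4 = 44. Result: [47, 47, 44, 44]

[47, 47, 44, 44]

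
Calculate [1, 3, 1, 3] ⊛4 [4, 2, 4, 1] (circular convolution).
Use y[k] = Σ_j u[j]·v[(k-j) mod 4]. y[0] = 1×4 + 3×1 + 1×4 + 3×2 = 17; y[1] = 1×2 + 3×4 + 1×1 + 3×4 = 27; y[2] = 1×4 + 3×2 + 1×4 + 3×1 = 17; y[3] = 1×1 + 3×4 + 1×2 + 3×4 = 27. Result: [17, 27, 17, 27]

[17, 27, 17, 27]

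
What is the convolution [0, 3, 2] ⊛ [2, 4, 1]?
y[0] = 0×2 = 0; y[1] = 0×4 + 3×2 = 6; y[2] = 0×1 + 3×4 + 2×2 = 16; y[3] = 3×1 + 2×4 = 11; y[4] = 2×1 = 2

[0, 6, 16, 11, 2]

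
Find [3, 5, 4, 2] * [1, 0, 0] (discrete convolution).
y[0] = 3×1 = 3; y[1] = 3×0 + 5×1 = 5; y[2] = 3×0 + 5×0 + 4×1 = 4; y[3] = 5×0 + 4×0 + 2×1 = 2; y[4] = 4×0 + 2×0 = 0; y[5] = 2×0 = 0

[3, 5, 4, 2, 0, 0]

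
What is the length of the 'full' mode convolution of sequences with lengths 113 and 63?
Linear/full convolution length: m + n - 1 = 113 + 63 - 1 = 175

175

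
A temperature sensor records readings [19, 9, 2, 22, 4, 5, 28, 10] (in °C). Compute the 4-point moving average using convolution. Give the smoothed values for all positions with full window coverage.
4-point moving average kernel = [1, 1, 1, 1]. Apply in 'valid' mode (full window coverage): avg[0] = (19 + 9 + 2 + 22) / 4 = 13.0; avg[1] = (9 + 2 + 22 + 4) / 4 = 9.25; avg[2] = (2 + 22 + 4 + 5) / 4 = 8.25; avg[3] = (22 + 4 + 5 + 28) / 4 = 14.75; avg[4] = (4 + 5 + 28 + 10) / 4 = 11.75. Smoothed values: [13.0, 9.25, 8.25, 14.75, 11.75]

[13.0, 9.25, 8.25, 14.75, 11.75]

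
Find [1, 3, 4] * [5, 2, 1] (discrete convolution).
y[0] = 1×5 = 5; y[1] = 1×2 + 3×5 = 17; y[2] = 1×1 + 3×2 + 4×5 = 27; y[3] = 3×1 + 4×2 = 11; y[4] = 4×1 = 4

[5, 17, 27, 11, 4]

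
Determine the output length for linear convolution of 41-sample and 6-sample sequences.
Linear/full convolution length: m + n - 1 = 41 + 6 - 1 = 46

46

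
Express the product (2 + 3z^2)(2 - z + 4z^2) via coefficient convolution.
Ascending coefficients: a = [2, 0, 3], b = [2, -1, 4]. c[0] = 2×2 = 4; c[1] = 2×-1 + 0×2 = -2; c[2] = 2×4 + 0×-1 + 3×2 = 14; c[3] = 0×4 + 3×-1 = -3; c[4] = 3×4 = 12. Result coefficients: [4, -2, 14, -3, 12] → 4 - 2z + 14z^2 - 3z^3 + 12z^4

4 - 2z + 14z^2 - 3z^3 + 12z^4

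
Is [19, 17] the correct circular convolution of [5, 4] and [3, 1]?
Recompute circular convolution of [5, 4] and [3, 1]: y[0] = 5×3 + 4×1 = 19; y[1] = 5×1 + 4×3 = 17 → [19, 17]. Given [19, 17] matches, so answer: Yes

Yes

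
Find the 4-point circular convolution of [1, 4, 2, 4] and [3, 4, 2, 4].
Use y[k] = Σ_j s[j]·t[(k-j) mod 4]. y[0] = 1×3 + 4×4 + 2×2 + 4×4 = 39; y[1] = 1×4 + 4×3 + 2×4 + 4×2 = 32; y[2] = 1×2 + 4×4 + 2×3 + 4×4 = 40; y[3] = 1×4 + 4×2 + 2×4 + 4×3 = 32. Result: [39, 32, 40, 32]

[39, 32, 40, 32]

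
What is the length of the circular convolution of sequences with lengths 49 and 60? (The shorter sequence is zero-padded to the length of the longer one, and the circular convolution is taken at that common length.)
Circular convolution (zero-padding the shorter input) has length max(m, n) = max(49, 60) = 60

60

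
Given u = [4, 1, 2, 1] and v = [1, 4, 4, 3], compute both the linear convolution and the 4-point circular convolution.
Linear: y_lin[0] = 4×1 = 4; y_lin[1] = 4×4 + 1×1 = 17; y_lin[2] = 4×4 + 1×4 + 2×1 = 22; y_lin[3] = 4×3 + 1×4 + 2×4 + 1×1 = 25; y_lin[4] = 1×3 + 2×4 + 1×4 = 15; y_lin[5] = 2×3 + 1×4 = 10; y_lin[6] = 1×3 = 3 → [4, 17, 22, 25, 15, 10, 3]. Circular (length 4): y[0] = 4×1 + 1×3 + 2×4 + 1×4 = 19; y[1] = 4×4 + 1×1 + 2×3 + 1×4 = 27; y[2] = 4×4 + 1×4 + 2×1 + 1×3 = 25; y[3] = 4×3 + 1×4 + 2×4 + 1×1 = 25 → [19, 27, 25, 25]

Linear: [4, 17, 22, 25, 15, 10, 3], Circular: [19, 27, 25, 25]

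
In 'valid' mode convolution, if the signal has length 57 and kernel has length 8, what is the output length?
'Valid' mode counts only positions where the kernel fully overlaps the signal: m - n + 1 = 57 - 8 + 1 = 50

50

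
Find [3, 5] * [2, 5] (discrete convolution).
y[0] = 3×2 = 6; y[1] = 3×5 + 5×2 = 25; y[2] = 5×5 = 25

[6, 25, 25]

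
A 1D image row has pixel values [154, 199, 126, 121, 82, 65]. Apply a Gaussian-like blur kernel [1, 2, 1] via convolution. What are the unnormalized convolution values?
Convolve image row [154, 199, 126, 121, 82, 65] with kernel [1, 2, 1]: y[0] = 154×1 = 154; y[1] = 154×2 + 199×1 = 507; y[2] = 154×1 + 199×2 + 126×1 = 678; y[3] = 199×1 + 126×2 + 121×1 = 572; y[4] = 126×1 + 121×2 + 82×1 = 450; y[5] = 121×1 + 82×2 + 65×1 = 350; y[6] = 82×1 + 65×2 = 212; y[7] = 65×1 = 65 → [154, 507, 678, 572, 450, 350, 212, 65]. Normalization factor = sum(kernel) = 4.

[154, 507, 678, 572, 450, 350, 212, 65]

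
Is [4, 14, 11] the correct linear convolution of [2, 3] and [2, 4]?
Recompute linear convolution of [2, 3] and [2, 4]: y[0] = 2×2 = 4; y[1] = 2×4 + 3×2 = 14; y[2] = 3×4 = 12 → [4, 14, 12]. Compare to given [4, 14, 11]: they differ at index 2: given 11, correct 12, so answer: No

No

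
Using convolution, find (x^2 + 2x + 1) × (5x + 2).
Ascending coefficients: a = [1, 2, 1], b = [2, 5]. c[0] = 1×2 = 2; c[1] = 1×5 + 2×2 = 9; c[2] = 2×5 + 1×2 = 12; c[3] = 1×5 = 5. Result coefficients: [2, 9, 12, 5] → 5x^3 + 12x^2 + 9x + 2

5x^3 + 12x^2 + 9x + 2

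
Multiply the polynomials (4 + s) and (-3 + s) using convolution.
Ascending coefficients: a = [4, 1], b = [-3, 1]. c[0] = 4×-3 = -12; c[1] = 4×1 + 1×-3 = 1; c[2] = 1×1 = 1. Result coefficients: [-12, 1, 1] → -12 + s + s^2

-12 + s + s^2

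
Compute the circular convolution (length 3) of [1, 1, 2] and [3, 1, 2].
Use y[k] = Σ_j f[j]·g[(k-j) mod 3]. y[0] = 1×3 + 1×2 + 2×1 = 7; y[1] = 1×1 + 1×3 + 2×2 = 8; y[2] = 1×2 + 1×1 + 2×3 = 9. Result: [7, 8, 9]

[7, 8, 9]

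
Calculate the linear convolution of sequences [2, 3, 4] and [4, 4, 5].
y[0] = 2×4 = 8; y[1] = 2×4 + 3×4 = 20; y[2] = 2×5 + 3×4 + 4×4 = 38; y[3] = 3×5 + 4×4 = 31; y[4] = 4×5 = 20

[8, 20, 38, 31, 20]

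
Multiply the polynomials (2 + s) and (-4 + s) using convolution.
Ascending coefficients: a = [2, 1], b = [-4, 1]. c[0] = 2×-4 = -8; c[1] = 2×1 + 1×-4 = -2; c[2] = 1×1 = 1. Result coefficients: [-8, -2, 1] → -8 - 2s + s^2

-8 - 2s + s^2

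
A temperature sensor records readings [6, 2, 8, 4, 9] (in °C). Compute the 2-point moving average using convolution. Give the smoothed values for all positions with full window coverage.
2-point moving average kernel = [1, 1]. Apply in 'valid' mode (full window coverage): avg[0] = (6 + 2) / 2 = 4.0; avg[1] = (2 + 8) / 2 = 5.0; avg[2] = (8 + 4) / 2 = 6.0; avg[3] = (4 + 9) / 2 = 6.5. Smoothed values: [4.0, 5.0, 6.0, 6.5]

[4.0, 5.0, 6.0, 6.5]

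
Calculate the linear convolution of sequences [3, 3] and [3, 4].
y[0] = 3×3 = 9; y[1] = 3×4 + 3×3 = 21; y[2] = 3×4 = 12

[9, 21, 12]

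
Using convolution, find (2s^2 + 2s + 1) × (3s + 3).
Ascending coefficients: a = [1, 2, 2], b = [3, 3]. c[0] = 1×3 = 3; c[1] = 1×3 + 2×3 = 9; c[2] = 2×3 + 2×3 = 12; c[3] = 2×3 = 6. Result coefficients: [3, 9, 12, 6] → 6s^3 + 12s^2 + 9s + 3

6s^3 + 12s^2 + 9s + 3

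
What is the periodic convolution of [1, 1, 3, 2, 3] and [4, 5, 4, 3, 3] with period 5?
Use y[k] = Σ_j u[j]·v[(k-j) mod 5]. y[0] = 1×4 + 1×3 + 3×3 + 2×4 + 3×5 = 39; y[1] = 1×5 + 1×4 + 3×3 + 2×3 + 3×4 = 36; y[2] = 1×4 + 1×5 + 3×4 + 2×3 + 3×3 = 36; y[3] = 1×3 + 1×4 + 3×5 + 2×4 + 3×3 = 39; y[4] = 1×3 + 1×3 + 3×4 + 2×5 + 3×4 = 40. Result: [39, 36, 36, 39, 40]

[39, 36, 36, 39, 40]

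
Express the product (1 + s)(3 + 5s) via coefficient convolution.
Ascending coefficients: a = [1, 1], b = [3, 5]. c[0] = 1×3 = 3; c[1] = 1×5 + 1×3 = 8; c[2] = 1×5 = 5. Result coefficients: [3, 8, 5] → 3 + 8s + 5s^2

3 + 8s + 5s^2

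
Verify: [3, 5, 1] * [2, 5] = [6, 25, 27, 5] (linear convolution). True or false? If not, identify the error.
Recompute linear convolution of [3, 5, 1] and [2, 5]: y[0] = 3×2 = 6; y[1] = 3×5 + 5×2 = 25; y[2] = 5×5 + 1×2 = 27; y[3] = 1×5 = 5 → [6, 25, 27, 5]. Given [6, 25, 27, 5] matches, so answer: Yes

Yes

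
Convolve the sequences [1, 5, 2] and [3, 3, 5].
y[0] = 1×3 = 3; y[1] = 1×3 + 5×3 = 18; y[2] = 1×5 + 5×3 + 2×3 = 26; y[3] = 5×5 + 2×3 = 31; y[4] = 2×5 = 10

[3, 18, 26, 31, 10]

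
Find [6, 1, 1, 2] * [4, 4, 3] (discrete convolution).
y[0] = 6×4 = 24; y[1] = 6×4 + 1×4 = 28; y[2] = 6×3 + 1×4 + 1×4 = 26; y[3] = 1×3 + 1×4 + 2×4 = 15; y[4] = 1×3 + 2×4 = 11; y[5] = 2×3 = 6

[24, 28, 26, 15, 11, 6]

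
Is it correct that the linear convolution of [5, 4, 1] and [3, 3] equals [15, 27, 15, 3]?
Recompute linear convolution of [5, 4, 1] and [3, 3]: y[0] = 5×3 = 15; y[1] = 5×3 + 4×3 = 27; y[2] = 4×3 + 1×3 = 15; y[3] = 1×3 = 3 → [15, 27, 15, 3]. Given [15, 27, 15, 3] matches, so answer: Yes

Yes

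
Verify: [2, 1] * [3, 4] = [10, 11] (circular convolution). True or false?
Recompute circular convolution of [2, 1] and [3, 4]: y[0] = 2×3 + 1×4 = 10; y[1] = 2×4 + 1×3 = 11 → [10, 11]. Given [10, 11] matches, so answer: Yes

Yes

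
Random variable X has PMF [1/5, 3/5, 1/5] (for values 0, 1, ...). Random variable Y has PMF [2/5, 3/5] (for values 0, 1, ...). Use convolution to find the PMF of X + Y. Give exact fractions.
P(X+Y=k) = Σ_i P(X=i)·P(Y=k-i) — a convolution of [1/5, 3/5, 1/5] and [2/5, 3/5]. P(X+Y=0) = (1/5)×(2/5) = 2/25; P(X+Y=1) = (1/5)×(3/5) + (3/5)×(2/5) = 3/25 + 6/25 = 9/25; P(X+Y=2) = (3/5)×(3/5) + (1/5)×(2/5) = 9/25 + 2/25 = 11/25; P(X+Y=3) = (1/5)×(3/5) = 3/25. PMF: [2/25, 9/25, 11/25, 3/25] (sums to 1 ✓)

[2/25, 9/25, 11/25, 3/25]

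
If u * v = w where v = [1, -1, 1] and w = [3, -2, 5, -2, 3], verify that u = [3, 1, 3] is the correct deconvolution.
Forward-compute [3, 1, 3] * [1, -1, 1]: w[0] = 3×1 = 3; w[1] = 3×-1 + 1×1 = -2; w[2] = 3×1 + 1×-1 + 3×1 = 5; w[3] = 1×1 + 3×-1 = -2; w[4] = 3×1 = 3 → [3, -2, 5, -2, 3]. Matches given w = [3, -2, 5, -2, 3], so verified.

Verified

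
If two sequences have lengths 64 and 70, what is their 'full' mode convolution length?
Linear/full convolution length: m + n - 1 = 64 + 70 - 1 = 133

133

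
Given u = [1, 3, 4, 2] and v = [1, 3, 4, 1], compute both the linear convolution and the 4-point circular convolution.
Linear: y_lin[0] = 1×1 = 1; y_lin[1] = 1×3 + 3×1 = 6; y_lin[2] = 1×4 + 3×3 + 4×1 = 17; y_lin[3] = 1×1 + 3×4 + 4×3 + 2×1 = 27; y_lin[4] = 3×1 + 4×4 + 2×3 = 25; y_lin[5] = 4×1 + 2×4 = 12; y_lin[6] = 2×1 = 2 → [1, 6, 17, 27, 25, 12, 2]. Circular (length 4): y[0] = 1×1 + 3×1 + 4×4 + 2×3 = 26; y[1] = 1×3 + 3×1 + 4×1 + 2×4 = 18; y[2] = 1×4 + 3×3 + 4×1 + 2×1 = 19; y[3] = 1×1 + 3×4 + 4×3 + 2×1 = 27 → [26, 18, 19, 27]

Linear: [1, 6, 17, 27, 25, 12, 2], Circular: [26, 18, 19, 27]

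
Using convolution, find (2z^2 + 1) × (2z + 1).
Ascending coefficients: a = [1, 0, 2], b = [1, 2]. c[0] = 1×1 = 1; c[1] = 1×2 + 0×1 = 2; c[2] = 0×2 + 2×1 = 2; c[3] = 2×2 = 4. Result coefficients: [1, 2, 2, 4] → 4z^3 + 2z^2 + 2z + 1

4z^3 + 2z^2 + 2z + 1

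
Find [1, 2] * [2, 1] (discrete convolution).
y[0] = 1×2 = 2; y[1] = 1×1 + 2×2 = 5; y[2] = 2×1 = 2

[2, 5, 2]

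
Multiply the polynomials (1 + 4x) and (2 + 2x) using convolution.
Ascending coefficients: a = [1, 4], b = [2, 2]. c[0] = 1×2 = 2; c[1] = 1×2 + 4×2 = 10; c[2] = 4×2 = 8. Result coefficients: [2, 10, 8] → 2 + 10x + 8x^2

2 + 10x + 8x^2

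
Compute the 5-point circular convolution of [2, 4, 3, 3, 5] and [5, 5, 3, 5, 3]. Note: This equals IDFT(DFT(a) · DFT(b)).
Either evaluate y[k] = Σ_j a[j]·b[(k-j) mod 5] directly, or use IDFT(DFT(a) · DFT(b)). y[0] = 2×5 + 4×3 + 3×5 + 3×3 + 5×5 = 71; y[1] = 2×5 + 4×5 + 3×3 + 3×5 + 5×3 = 69; y[2] = 2×3 + 4×5 + 3×5 + 3×3 + 5×5 = 75; y[3] = 2×5 + 4×3 + 3×5 + 3×5 + 5×3 = 67; y[4] = 2×3 + 4×5 + 3×3 + 3×5 + 5×5 = 75. Result: [71, 69, 75, 67, 75]

[71, 69, 75, 67, 75]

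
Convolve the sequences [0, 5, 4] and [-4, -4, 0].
y[0] = 0×-4 = 0; y[1] = 0×-4 + 5×-4 = -20; y[2] = 0×0 + 5×-4 + 4×-4 = -36; y[3] = 5×0 + 4×-4 = -16; y[4] = 4×0 = 0

[0, -20, -36, -16, 0]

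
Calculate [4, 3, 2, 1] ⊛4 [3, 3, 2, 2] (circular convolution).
Use y[k] = Σ_j a[j]·b[(k-j) mod 4]. y[0] = 4×3 + 3×2 + 2×2 + 1×3 = 25; y[1] = 4×3 + 3×3 + 2×2 + 1×2 = 27; y[2] = 4×2 + 3×3 + 2×3 + 1×2 = 25; y[3] = 4×2 + 3×2 + 2×3 + 1×3 = 23. Result: [25, 27, 25, 23]

[25, 27, 25, 23]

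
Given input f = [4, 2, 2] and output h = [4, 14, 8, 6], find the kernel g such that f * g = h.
Output length 4 = len(f) + len(g) - 1 ⇒ len(g) = 2. Solve g forward using g[k] = (h[k] - Σ_{i≥1} f[i]·g[k-i]) / f[0]: g[0] = h[0] / f[0] = 4 / 4 = 1; g[1] = (h[1] - 2×1) / f[0] = (14 - 2×1) / 4 = 3. So g = [1, 3]. Forward-check [4, 2, 2] * [1, 3]: h[0] = 4×1 = 4; h[1] = 4×3 + 2×1 = 14; h[2] = 2×3 + 2×1 = 8; h[3] = 2×3 = 6 → [4, 14, 8, 6] ✓

[1, 3]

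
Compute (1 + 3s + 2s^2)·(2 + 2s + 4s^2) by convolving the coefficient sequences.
Ascending coefficients: a = [1, 3, 2], b = [2, 2, 4]. c[0] = 1×2 = 2; c[1] = 1×2 + 3×2 = 8; c[2] = 1×4 + 3×2 + 2×2 = 14; c[3] = 3×4 + 2×2 = 16; c[4] = 2×4 = 8. Result coefficients: [2, 8, 14, 16, 8] → 2 + 8s + 14s^2 + 16s^3 + 8s^4

2 + 8s + 14s^2 + 16s^3 + 8s^4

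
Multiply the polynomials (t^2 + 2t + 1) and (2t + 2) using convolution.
Ascending coefficients: a = [1, 2, 1], b = [2, 2]. c[0] = 1×2 = 2; c[1] = 1×2 + 2×2 = 6; c[2] = 2×2 + 1×2 = 6; c[3] = 1×2 = 2. Result coefficients: [2, 6, 6, 2] → 2t^3 + 6t^2 + 6t + 2

2t^3 + 6t^2 + 6t + 2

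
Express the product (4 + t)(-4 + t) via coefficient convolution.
Ascending coefficients: a = [4, 1], b = [-4, 1]. c[0] = 4×-4 = -16; c[1] = 4×1 + 1×-4 = 0; c[2] = 1×1 = 1. Result coefficients: [-16, 0, 1] → -16 + t^2

-16 + t^2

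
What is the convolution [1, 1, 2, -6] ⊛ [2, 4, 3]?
y[0] = 1×2 = 2; y[1] = 1×4 + 1×2 = 6; y[2] = 1×3 + 1×4 + 2×2 = 11; y[3] = 1×3 + 2×4 + -6×2 = -1; y[4] = 2×3 + -6×4 = -18; y[5] = -6×3 = -18

[2, 6, 11, -1, -18, -18]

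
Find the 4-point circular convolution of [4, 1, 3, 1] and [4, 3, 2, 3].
Use y[k] = Σ_j a[j]·b[(k-j) mod 4]. y[0] = 4×4 + 1×3 + 3×2 + 1×3 = 28; y[1] = 4×3 + 1×4 + 3×3 + 1×2 = 27; y[2] = 4×2 + 1×3 + 3×4 + 1×3 = 26; y[3] = 4×3 + 1×2 + 3×3 + 1×4 = 27. Result: [28, 27, 26, 27]

[28, 27, 26, 27]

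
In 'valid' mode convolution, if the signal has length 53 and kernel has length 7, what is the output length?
'Valid' mode counts only positions where the kernel fully overlaps the signal: m - n + 1 = 53 - 7 + 1 = 47

47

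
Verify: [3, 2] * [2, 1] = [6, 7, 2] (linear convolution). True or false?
Recompute linear convolution of [3, 2] and [2, 1]: y[0] = 3×2 = 6; y[1] = 3×1 + 2×2 = 7; y[2] = 2×1 = 2 → [6, 7, 2]. Given [6, 7, 2] matches, so answer: Yes

Yes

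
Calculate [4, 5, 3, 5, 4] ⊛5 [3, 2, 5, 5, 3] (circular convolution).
Use y[k] = Σ_j u[j]·v[(k-j) mod 5]. y[0] = 4×3 + 5×3 + 3×5 + 5×5 + 4×2 = 75; y[1] = 4×2 + 5×3 + 3×3 + 5×5 + 4×5 = 77; y[2] = 4×5 + 5×2 + 3×3 + 5×3 + 4×5 = 74; y[3] = 4×5 + 5×5 + 3×2 + 5×3 + 4×3 = 78; y[4] = 4×3 + 5×5 + 3×5 + 5×2 + 4×3 = 74. Result: [75, 77, 74, 78, 74]

[75, 77, 74, 78, 74]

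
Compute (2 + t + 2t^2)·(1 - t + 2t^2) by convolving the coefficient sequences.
Ascending coefficients: a = [2, 1, 2], b = [1, -1, 2]. c[0] = 2×1 = 2; c[1] = 2×-1 + 1×1 = -1; c[2] = 2×2 + 1×-1 + 2×1 = 5; c[3] = 1×2 + 2×-1 = 0; c[4] = 2×2 = 4. Result coefficients: [2, -1, 5, 0, 4] → 2 - t + 5t^2 + 4t^4

2 - t + 5t^2 + 4t^4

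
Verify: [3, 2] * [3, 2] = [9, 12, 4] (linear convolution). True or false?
Recompute linear convolution of [3, 2] and [3, 2]: y[0] = 3×3 = 9; y[1] = 3×2 + 2×3 = 12; y[2] = 2×2 = 4 → [9, 12, 4]. Given [9, 12, 4] matches, so answer: Yes

Yes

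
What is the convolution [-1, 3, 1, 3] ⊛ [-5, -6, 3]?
y[0] = -1×-5 = 5; y[1] = -1×-6 + 3×-5 = -9; y[2] = -1×3 + 3×-6 + 1×-5 = -26; y[3] = 3×3 + 1×-6 + 3×-5 = -12; y[4] = 1×3 + 3×-6 = -15; y[5] = 3×3 = 9

[5, -9, -26, -12, -15, 9]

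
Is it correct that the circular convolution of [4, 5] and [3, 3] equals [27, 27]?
Recompute circular convolution of [4, 5] and [3, 3]: y[0] = 4×3 + 5×3 = 27; y[1] = 4×3 + 5×3 = 27 → [27, 27]. Given [27, 27] matches, so answer: Yes

Yes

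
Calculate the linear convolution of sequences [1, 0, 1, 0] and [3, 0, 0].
y[0] = 1×3 = 3; y[1] = 1×0 + 0×3 = 0; y[2] = 1×0 + 0×0 + 1×3 = 3; y[3] = 0×0 + 1×0 + 0×3 = 0; y[4] = 1×0 + 0×0 = 0; y[5] = 0×0 = 0

[3, 0, 3, 0, 0, 0]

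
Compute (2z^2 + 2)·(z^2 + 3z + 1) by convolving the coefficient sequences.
Ascending coefficients: a = [2, 0, 2], b = [1, 3, 1]. c[0] = 2×1 = 2; c[1] = 2×3 + 0×1 = 6; c[2] = 2×1 + 0×3 + 2×1 = 4; c[3] = 0×1 + 2×3 = 6; c[4] = 2×1 = 2. Result coefficients: [2, 6, 4, 6, 2] → 2z^4 + 6z^3 + 4z^2 + 6z + 2

2z^4 + 6z^3 + 4z^2 + 6z + 2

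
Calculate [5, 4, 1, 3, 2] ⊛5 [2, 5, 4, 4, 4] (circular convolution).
Use y[k] = Σ_j a[j]·b[(k-j) mod 5]. y[0] = 5×2 + 4×4 + 1×4 + 3×4 + 2×5 = 52; y[1] = 5×5 + 4×2 + 1×4 + 3×4 + 2×4 = 57; y[2] = 5×4 + 4×5 + 1×2 + 3×4 + 2×4 = 62; y[3] = 5×4 + 4×4 + 1×5 + 3×2 + 2×4 = 55; y[4] = 5×4 + 4×4 + 1×4 + 3×5 + 2×2 = 59. Result: [52, 57, 62, 55, 59]

[52, 57, 62, 55, 59]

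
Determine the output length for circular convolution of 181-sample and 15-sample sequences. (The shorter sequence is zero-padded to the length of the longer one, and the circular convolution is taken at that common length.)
Circular convolution (zero-padding the shorter input) has length max(m, n) = max(181, 15) = 181

181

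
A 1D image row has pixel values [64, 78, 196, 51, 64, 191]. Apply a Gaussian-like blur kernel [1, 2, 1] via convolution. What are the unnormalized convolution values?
Convolve image row [64, 78, 196, 51, 64, 191] with kernel [1, 2, 1]: y[0] = 64×1 = 64; y[1] = 64×2 + 78×1 = 206; y[2] = 64×1 + 78×2 + 196×1 = 416; y[3] = 78×1 + 196×2 + 51×1 = 521; y[4] = 196×1 + 51×2 + 64×1 = 362; y[5] = 51×1 + 64×2 + 191×1 = 370; y[6] = 64×1 + 191×2 = 446; y[7] = 191×1 = 191 → [64, 206, 416, 521, 362, 370, 446, 191]. Normalization factor = sum(kernel) = 4.

[64, 206, 416, 521, 362, 370, 446, 191]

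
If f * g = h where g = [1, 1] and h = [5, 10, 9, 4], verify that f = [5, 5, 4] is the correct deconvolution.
Forward-compute [5, 5, 4] * [1, 1]: h[0] = 5×1 = 5; h[1] = 5×1 + 5×1 = 10; h[2] = 5×1 + 4×1 = 9; h[3] = 4×1 = 4 → [5, 10, 9, 4]. Matches given h = [5, 10, 9, 4], so verified.

Verified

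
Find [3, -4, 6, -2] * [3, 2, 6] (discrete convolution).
y[0] = 3×3 = 9; y[1] = 3×2 + -4×3 = -6; y[2] = 3×6 + -4×2 + 6×3 = 28; y[3] = -4×6 + 6×2 + -2×3 = -18; y[4] = 6×6 + -2×2 = 32; y[5] = -2×6 = -12

[9, -6, 28, -18, 32, -12]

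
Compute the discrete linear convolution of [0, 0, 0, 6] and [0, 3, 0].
y[0] = 0×0 = 0; y[1] = 0×3 + 0×0 = 0; y[2] = 0×0 + 0×3 + 0×0 = 0; y[3] = 0×0 + 0×3 + 6×0 = 0; y[4] = 0×0 + 6×3 = 18; y[5] = 6×0 = 0

[0, 0, 0, 0, 18, 0]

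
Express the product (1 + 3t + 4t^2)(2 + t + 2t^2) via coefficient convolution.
Ascending coefficients: a = [1, 3, 4], b = [2, 1, 2]. c[0] = 1×2 = 2; c[1] = 1×1 + 3×2 = 7; c[2] = 1×2 + 3×1 + 4×2 = 13; c[3] = 3×2 + 4×1 = 10; c[4] = 4×2 = 8. Result coefficients: [2, 7, 13, 10, 8] → 2 + 7t + 13t^2 + 10t^3 + 8t^4

2 + 7t + 13t^2 + 10t^3 + 8t^4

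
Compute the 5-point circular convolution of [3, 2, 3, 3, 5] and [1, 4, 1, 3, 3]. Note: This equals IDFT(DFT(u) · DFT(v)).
Either evaluate y[k] = Σ_j u[j]·v[(k-j) mod 5] directly, or use IDFT(DFT(u) · DFT(v)). y[0] = 3×1 + 2×3 + 3×3 + 3×1 + 5×4 = 41; y[1] = 3×4 + 2×1 + 3×3 + 3×3 + 5×1 = 37; y[2] = 3×1 + 2×4 + 3×1 + 3×3 + 5×3 = 38; y[3] = 3×3 + 2×1 + 3×4 + 3×1 + 5×3 = 41; y[4] = 3×3 + 2×3 + 3×1 + 3×4 + 5×1 = 35. Result: [41, 37, 38, 41, 35]

[41, 37, 38, 41, 35]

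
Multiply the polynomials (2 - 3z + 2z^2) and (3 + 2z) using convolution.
Ascending coefficients: a = [2, -3, 2], b = [3, 2]. c[0] = 2×3 = 6; c[1] = 2×2 + -3×3 = -5; c[2] = -3×2 + 2×3 = 0; c[3] = 2×2 = 4. Result coefficients: [6, -5, 0, 4] → 6 - 5z + 4z^3

6 - 5z + 4z^3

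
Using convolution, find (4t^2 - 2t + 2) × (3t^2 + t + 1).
Ascending coefficients: a = [2, -2, 4], b = [1, 1, 3]. c[0] = 2×1 = 2; c[1] = 2×1 + -2×1 = 0; c[2] = 2×3 + -2×1 + 4×1 = 8; c[3] = -2×3 + 4×1 = -2; c[4] = 4×3 = 12. Result coefficients: [2, 0, 8, -2, 12] → 12t^4 - 2t^3 + 8t^2 + 2

12t^4 - 2t^3 + 8t^2 + 2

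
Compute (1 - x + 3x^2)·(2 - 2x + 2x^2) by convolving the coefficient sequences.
Ascending coefficients: a = [1, -1, 3], b = [2, -2, 2]. c[0] = 1×2 = 2; c[1] = 1×-2 + -1×2 = -4; c[2] = 1×2 + -1×-2 + 3×2 = 10; c[3] = -1×2 + 3×-2 = -8; c[4] = 3×2 = 6. Result coefficients: [2, -4, 10, -8, 6] → 2 - 4x + 10x^2 - 8x^3 + 6x^4

2 - 4x + 10x^2 - 8x^3 + 6x^4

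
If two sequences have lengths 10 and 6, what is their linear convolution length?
Linear/full convolution length: m + n - 1 = 10 + 6 - 1 = 15

15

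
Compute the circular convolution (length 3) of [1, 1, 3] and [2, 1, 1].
Use y[k] = Σ_j f[j]·g[(k-j) mod 3]. y[0] = 1×2 + 1×1 + 3×1 = 6; y[1] = 1×1 + 1×2 + 3×1 = 6; y[2] = 1×1 + 1×1 + 3×2 = 8. Result: [6, 6, 8]

[6, 6, 8]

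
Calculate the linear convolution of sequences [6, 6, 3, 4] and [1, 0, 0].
y[0] = 6×1 = 6; y[1] = 6×0 + 6×1 = 6; y[2] = 6×0 + 6×0 + 3×1 = 3; y[3] = 6×0 + 3×0 + 4×1 = 4; y[4] = 3×0 + 4×0 = 0; y[5] = 4×0 = 0

[6, 6, 3, 4, 0, 0]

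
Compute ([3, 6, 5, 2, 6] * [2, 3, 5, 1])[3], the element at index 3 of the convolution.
Use y[k] = Σ_i a[i]·b[k-i] at k=3. y[3] = 3×1 + 6×5 + 5×3 + 2×2 = 52

52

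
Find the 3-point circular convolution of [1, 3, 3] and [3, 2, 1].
Use y[k] = Σ_j x[j]·h[(k-j) mod 3]. y[0] = 1×3 + 3×1 + 3×2 = 12; y[1] = 1×2 + 3×3 + 3×1 = 14; y[2] = 1×1 + 3×2 + 3×3 = 16. Result: [12, 14, 16]

[12, 14, 16]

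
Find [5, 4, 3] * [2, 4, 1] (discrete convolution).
y[0] = 5×2 = 10; y[1] = 5×4 + 4×2 = 28; y[2] = 5×1 + 4×4 + 3×2 = 27; y[3] = 4×1 + 3×4 = 16; y[4] = 3×1 = 3

[10, 28, 27, 16, 3]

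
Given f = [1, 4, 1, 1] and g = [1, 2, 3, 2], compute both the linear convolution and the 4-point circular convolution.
Linear: y_lin[0] = 1×1 = 1; y_lin[1] = 1×2 + 4×1 = 6; y_lin[2] = 1×3 + 4×2 + 1×1 = 12; y_lin[3] = 1×2 + 4×3 + 1×2 + 1×1 = 17; y_lin[4] = 4×2 + 1×3 + 1×2 = 13; y_lin[5] = 1×2 + 1×3 = 5; y_lin[6] = 1×2 = 2 → [1, 6, 12, 17, 13, 5, 2]. Circular (length 4): y[0] = 1×1 + 4×2 + 1×3 + 1×2 = 14; y[1] = 1×2 + 4×1 + 1×2 + 1×3 = 11; y[2] = 1×3 + 4×2 + 1×1 + 1×2 = 14; y[3] = 1×2 + 4×3 + 1×2 + 1×1 = 17 → [14, 11, 14, 17]

Linear: [1, 6, 12, 17, 13, 5, 2], Circular: [14, 11, 14, 17]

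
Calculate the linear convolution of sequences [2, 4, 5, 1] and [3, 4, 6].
y[0] = 2×3 = 6; y[1] = 2×4 + 4×3 = 20; y[2] = 2×6 + 4×4 + 5×3 = 43; y[3] = 4×6 + 5×4 + 1×3 = 47; y[4] = 5×6 + 1×4 = 34; y[5] = 1×6 = 6

[6, 20, 43, 47, 34, 6]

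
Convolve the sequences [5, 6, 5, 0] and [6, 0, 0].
y[0] = 5×6 = 30; y[1] = 5×0 + 6×6 = 36; y[2] = 5×0 + 6×0 + 5×6 = 30; y[3] = 6×0 + 5×0 + 0×6 = 0; y[4] = 5×0 + 0×0 = 0; y[5] = 0×0 = 0

[30, 36, 30, 0, 0, 0]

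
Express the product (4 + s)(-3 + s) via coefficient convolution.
Ascending coefficients: a = [4, 1], b = [-3, 1]. c[0] = 4×-3 = -12; c[1] = 4×1 + 1×-3 = 1; c[2] = 1×1 = 1. Result coefficients: [-12, 1, 1] → -12 + s + s^2

-12 + s + s^2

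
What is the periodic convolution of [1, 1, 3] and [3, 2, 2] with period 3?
Use y[k] = Σ_j a[j]·b[(k-j) mod 3]. y[0] = 1×3 + 1×2 + 3×2 = 11; y[1] = 1×2 + 1×3 + 3×2 = 11; y[2] = 1×2 + 1×2 + 3×3 = 13. Result: [11, 11, 13]

[11, 11, 13]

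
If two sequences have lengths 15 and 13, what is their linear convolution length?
Linear/full convolution length: m + n - 1 = 15 + 13 - 1 = 27

27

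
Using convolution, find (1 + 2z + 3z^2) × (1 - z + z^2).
Ascending coefficients: a = [1, 2, 3], b = [1, -1, 1]. c[0] = 1×1 = 1; c[1] = 1×-1 + 2×1 = 1; c[2] = 1×1 + 2×-1 + 3×1 = 2; c[3] = 2×1 + 3×-1 = -1; c[4] = 3×1 = 3. Result coefficients: [1, 1, 2, -1, 3] → 1 + z + 2z^2 - z^3 + 3z^4

1 + z + 2z^2 - z^3 + 3z^4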